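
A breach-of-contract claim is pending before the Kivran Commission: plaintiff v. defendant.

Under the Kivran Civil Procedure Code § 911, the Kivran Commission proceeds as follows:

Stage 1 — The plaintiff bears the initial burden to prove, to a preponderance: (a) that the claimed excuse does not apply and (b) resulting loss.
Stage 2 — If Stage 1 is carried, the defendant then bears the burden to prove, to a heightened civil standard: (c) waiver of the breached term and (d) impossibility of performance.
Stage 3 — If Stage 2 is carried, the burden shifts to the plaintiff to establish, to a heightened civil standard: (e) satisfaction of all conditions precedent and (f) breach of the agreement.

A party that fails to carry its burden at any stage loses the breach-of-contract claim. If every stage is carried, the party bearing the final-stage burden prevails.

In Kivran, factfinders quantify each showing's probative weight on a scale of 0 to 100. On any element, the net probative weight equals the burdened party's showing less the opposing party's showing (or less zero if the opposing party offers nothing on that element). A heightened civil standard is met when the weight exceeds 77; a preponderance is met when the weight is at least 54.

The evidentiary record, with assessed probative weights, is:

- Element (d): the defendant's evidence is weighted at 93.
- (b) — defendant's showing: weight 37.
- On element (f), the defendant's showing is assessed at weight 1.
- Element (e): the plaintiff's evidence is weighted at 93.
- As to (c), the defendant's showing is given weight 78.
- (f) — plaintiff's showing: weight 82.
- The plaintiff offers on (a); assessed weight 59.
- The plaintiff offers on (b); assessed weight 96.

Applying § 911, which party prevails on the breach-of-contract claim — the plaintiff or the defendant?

At Stage 1 the plaintiff must meet a preponderance (weight is at least 54): on (a) the weight is 59, ≥ 54, so (a) meets the standard; on (b) the weight is 96 less the opposing 37 gives net 59, which does reach 54, so (b) meets the standard.
  Stage 1 is satisfied; the onus moves to the defendant.
At Stage 2 the defendant must meet a heightened civil standard (weight exceeds 77): on (c) the weight is 78, > 77, so (c) meets the standard; on (d) the weight is 93, which does exceed 77, so (d) meets the standard.
  All elements met. The burden passes to the plaintiff.
At Stage 3 the plaintiff must meet a heightened civil standard (weight exceeds 77): on (e) the weight is 93, > 77, so (e) meets the standard; on (f) the weight is 82 less the opposing 1 gives net 81, > 77, so (f) meets the standard.
  The plaintiff carries the last stage.
With every stage satisfied, the plaintiff prevails.

plaintiff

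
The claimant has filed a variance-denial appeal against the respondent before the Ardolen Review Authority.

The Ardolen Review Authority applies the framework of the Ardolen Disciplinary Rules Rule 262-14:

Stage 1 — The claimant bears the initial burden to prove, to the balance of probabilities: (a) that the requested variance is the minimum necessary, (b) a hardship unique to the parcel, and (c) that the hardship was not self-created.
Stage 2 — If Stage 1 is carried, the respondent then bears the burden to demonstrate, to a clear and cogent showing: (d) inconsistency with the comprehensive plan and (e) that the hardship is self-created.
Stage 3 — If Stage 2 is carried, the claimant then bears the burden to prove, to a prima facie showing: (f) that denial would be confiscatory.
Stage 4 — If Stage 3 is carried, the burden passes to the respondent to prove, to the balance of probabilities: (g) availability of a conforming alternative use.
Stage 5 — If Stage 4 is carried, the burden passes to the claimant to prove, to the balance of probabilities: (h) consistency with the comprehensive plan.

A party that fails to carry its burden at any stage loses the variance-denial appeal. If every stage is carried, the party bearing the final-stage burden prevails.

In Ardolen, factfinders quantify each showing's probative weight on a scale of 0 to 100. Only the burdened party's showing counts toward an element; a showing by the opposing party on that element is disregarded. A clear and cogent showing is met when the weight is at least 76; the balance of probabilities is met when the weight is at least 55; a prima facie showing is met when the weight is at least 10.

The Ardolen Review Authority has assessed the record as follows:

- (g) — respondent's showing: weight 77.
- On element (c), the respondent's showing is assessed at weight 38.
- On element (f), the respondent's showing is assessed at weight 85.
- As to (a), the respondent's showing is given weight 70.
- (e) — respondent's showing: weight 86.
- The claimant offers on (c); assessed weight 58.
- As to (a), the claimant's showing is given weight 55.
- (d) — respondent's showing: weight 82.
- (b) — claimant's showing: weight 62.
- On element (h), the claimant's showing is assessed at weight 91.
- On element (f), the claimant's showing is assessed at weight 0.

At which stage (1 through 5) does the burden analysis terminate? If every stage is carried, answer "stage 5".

At Stage 1 the claimant must meet the balance of probabilities (weight is at least 55): on (a) the weight is 55 (the respondent's 70 is given no effect), ≥ 55, so (a) meets the standard; on (b) the weight is 62, ≥ 55, so (b) meets the standard; on (c) the weight is 58 (the respondent's 38 is given no effect), which does reach 55, so (c) meets the standard.
  Stage 1 is satisfied; the onus moves to the respondent.
At Stage 2 the respondent must meet a clear and cogent showing (weight is at least 76): on (d) the weight is 82, which does reach 76, so (d) meets the standard; on (e) the weight is 86, which does reach 76, so (e) meets the standard.
  All elements met. The burden passes to the claimant.
At Stage 3 the claimant must meet a prima facie showing (weight is at least 10): on (f) the weight is 0 (the respondent's 85 is given no effect), < 10, so (f) does not meet the standard.
  Not every element is met, so the claimant fails to carry Stage 3.
So the respondent prevails.

stage 3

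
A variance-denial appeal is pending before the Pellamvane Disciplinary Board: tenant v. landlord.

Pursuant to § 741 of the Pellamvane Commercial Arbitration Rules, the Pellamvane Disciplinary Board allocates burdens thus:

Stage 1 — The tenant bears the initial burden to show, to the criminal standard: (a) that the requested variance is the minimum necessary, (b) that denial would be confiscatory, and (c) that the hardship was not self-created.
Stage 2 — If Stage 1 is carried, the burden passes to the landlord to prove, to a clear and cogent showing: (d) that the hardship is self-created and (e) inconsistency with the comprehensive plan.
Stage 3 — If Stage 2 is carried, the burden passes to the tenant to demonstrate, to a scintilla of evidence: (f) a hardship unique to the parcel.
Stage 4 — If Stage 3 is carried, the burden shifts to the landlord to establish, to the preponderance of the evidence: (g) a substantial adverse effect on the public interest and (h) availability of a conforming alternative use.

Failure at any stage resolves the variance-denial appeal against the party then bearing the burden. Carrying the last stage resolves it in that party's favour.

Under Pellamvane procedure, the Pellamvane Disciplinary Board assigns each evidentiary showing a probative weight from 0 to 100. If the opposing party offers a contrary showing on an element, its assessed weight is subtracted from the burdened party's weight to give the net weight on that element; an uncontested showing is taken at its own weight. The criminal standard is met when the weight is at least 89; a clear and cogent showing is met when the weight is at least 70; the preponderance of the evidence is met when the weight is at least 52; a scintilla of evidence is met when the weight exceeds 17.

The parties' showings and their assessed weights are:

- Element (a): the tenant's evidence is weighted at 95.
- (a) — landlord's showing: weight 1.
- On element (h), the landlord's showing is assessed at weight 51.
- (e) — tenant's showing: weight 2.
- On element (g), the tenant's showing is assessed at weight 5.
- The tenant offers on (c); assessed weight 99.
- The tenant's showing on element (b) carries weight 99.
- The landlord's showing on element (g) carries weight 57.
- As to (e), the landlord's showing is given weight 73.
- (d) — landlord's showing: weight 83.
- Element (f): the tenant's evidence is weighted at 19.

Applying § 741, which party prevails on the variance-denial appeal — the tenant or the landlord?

At Stage 1 the tenant must meet the criminal standard (weight is at least 89): on (a) the weight is 95 less the opposing 1 gives net 94, ≥ 89, so (a) meets the standard; on (b) the weight is 99, which does reach 89, so (b) meets the standard; on (c) the weight is 99, which does reach 89, so (c) meets the standard.
  Stage 1 carried; the burden shifts to the landlord.
At Stage 2 the landlord must meet a clear and cogent showing (weight is at least 70): on (d) the weight is 83, which does reach 70, so (d) meets the standard; on (e) the weight is 73 less the opposing 2 gives net 71, ≥ 70, so (e) meets the standard.
  All elements met. The burden passes to the tenant.
At Stage 3 the tenant must meet a scintilla of evidence (weight exceeds 17): on (f) the weight is 19, > 17, so (f) meets the standard.
  Stage 3 is satisfied; the onus moves to the landlord.
At Stage 4 the landlord must meet the preponderance of the evidence (weight is at least 52): on (g) the weight is 57 less the opposing 5 gives net 52, ≥ 52, so (g) meets the standard; on (h) the weight is 51, which does not reach 52, so (h) does not meet the standard.
  Stage 4 not carried; the landlord fails its burden.
The analysis ends at Stage 4; the tenant prevails.

tenant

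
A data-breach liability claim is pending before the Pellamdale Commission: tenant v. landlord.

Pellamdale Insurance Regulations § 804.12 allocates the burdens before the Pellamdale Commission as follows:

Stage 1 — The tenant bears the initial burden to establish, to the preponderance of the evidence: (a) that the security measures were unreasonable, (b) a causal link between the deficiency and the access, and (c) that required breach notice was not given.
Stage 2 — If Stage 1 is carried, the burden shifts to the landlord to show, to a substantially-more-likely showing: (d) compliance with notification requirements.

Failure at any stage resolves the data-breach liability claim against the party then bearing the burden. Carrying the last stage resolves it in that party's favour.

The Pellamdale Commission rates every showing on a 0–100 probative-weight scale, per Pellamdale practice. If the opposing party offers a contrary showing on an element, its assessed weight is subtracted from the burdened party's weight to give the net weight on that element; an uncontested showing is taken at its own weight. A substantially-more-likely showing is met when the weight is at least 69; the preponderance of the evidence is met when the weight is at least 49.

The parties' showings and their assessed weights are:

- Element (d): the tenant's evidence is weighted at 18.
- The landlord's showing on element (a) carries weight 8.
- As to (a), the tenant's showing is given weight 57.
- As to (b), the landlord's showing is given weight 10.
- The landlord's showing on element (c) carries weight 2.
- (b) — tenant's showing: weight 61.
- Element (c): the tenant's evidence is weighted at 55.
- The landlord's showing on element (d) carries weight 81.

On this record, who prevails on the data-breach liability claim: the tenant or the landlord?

Stage 1 (tenant, the preponderance of the evidence, weight is at least 49): (a) net 57−8=49 ≥ 49 — meets; (b) net 61−10=51 ≥ 49 — meets; (c) net 55−2=53 ≥ 49 — meets.
  The tenant carries Stage 1; the landlord now bears the burden.
Stage 2 (landlord, a substantially-more-likely showing, weight is at least 69): (d) net 81−18=63 < 69 — fails.
  The landlord does not carry Stage 2.
So the tenant prevails.

tenant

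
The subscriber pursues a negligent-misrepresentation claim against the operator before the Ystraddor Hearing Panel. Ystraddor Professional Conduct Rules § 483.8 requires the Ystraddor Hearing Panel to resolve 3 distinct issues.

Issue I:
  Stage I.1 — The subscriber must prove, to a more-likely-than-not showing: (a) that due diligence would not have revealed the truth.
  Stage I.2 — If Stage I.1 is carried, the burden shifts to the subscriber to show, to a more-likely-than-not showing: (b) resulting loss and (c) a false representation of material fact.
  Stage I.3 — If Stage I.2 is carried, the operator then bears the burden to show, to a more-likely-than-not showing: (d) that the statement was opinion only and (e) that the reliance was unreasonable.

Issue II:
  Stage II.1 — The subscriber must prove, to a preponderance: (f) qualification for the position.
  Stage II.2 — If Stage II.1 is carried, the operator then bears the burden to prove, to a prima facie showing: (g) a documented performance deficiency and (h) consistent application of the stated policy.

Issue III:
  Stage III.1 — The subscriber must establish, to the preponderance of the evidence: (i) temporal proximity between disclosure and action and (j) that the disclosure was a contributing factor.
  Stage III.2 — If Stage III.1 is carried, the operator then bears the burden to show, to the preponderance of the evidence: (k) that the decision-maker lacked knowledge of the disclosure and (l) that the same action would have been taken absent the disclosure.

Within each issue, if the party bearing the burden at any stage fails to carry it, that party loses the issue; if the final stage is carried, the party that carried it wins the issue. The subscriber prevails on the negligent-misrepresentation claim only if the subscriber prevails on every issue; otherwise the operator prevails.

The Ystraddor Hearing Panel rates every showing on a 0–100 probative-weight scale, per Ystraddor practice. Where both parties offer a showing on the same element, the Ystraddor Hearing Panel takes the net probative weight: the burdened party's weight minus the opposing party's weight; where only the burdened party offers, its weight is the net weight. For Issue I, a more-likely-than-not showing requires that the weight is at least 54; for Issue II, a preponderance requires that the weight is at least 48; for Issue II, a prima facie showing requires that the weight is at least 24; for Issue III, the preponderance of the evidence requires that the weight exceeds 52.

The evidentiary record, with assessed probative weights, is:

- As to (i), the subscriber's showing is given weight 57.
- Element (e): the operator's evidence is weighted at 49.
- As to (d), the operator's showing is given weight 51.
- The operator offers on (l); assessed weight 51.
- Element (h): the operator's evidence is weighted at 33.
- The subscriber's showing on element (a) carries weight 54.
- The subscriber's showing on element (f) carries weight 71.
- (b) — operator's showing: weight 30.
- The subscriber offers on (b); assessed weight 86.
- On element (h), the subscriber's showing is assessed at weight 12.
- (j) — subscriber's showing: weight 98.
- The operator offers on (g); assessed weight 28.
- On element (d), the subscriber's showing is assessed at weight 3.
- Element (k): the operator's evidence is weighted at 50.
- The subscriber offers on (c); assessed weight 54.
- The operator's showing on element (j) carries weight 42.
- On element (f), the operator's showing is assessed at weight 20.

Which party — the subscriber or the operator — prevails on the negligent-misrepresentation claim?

subscriber

— Issue I —
Stage I.1 — burden on subscriber; standard: a more-likely-than-not showing (weight is at least 54).
    (a): 54 ≥ 54 [met]
  All elements met. The subscriber retains the burden for Stage I.2.
Stage I.2 — burden on subscriber; standard: a more-likely-than-not showing (weight is at least 54).
    (b): 86 − 30 = 56 ≥ 54 [met]
    (c): 54 ≥ 54 [met]
  Stage I.2 carried; the burden shifts to the operator.
Stage I.3 — burden on operator; standard: a more-likely-than-not showing (weight is at least 54).
    (d): 51 − 3 = 48 < 54 [not met]
    (e): 49 < 54 [not met]
  The operator does not carry Stage I.3.
The subscriber prevails on this issue.
— Issue II —
Stage II.1 — burden on subscriber; standard: a preponderance (weight is at least 48).
    (f): 71 − 20 = 51 ≥ 48 [met]
  All elements met. The burden passes to the operator.
Stage II.2 — burden on operator; standard: a prima facie showing (weight is at least 24).
    (g): 28 ≥ 24 [met]
    (h): 33 − 12 = 21 < 24 [not met]
  The operator does not carry Stage II.2.
So the subscriber prevails on this issue.
— Issue III —
Stage III.1 (subscriber, the preponderance of the evidence, weight exceeds 52): (i) 57 > 52 — meets; (j) net 98−42=56 > 52 — meets.
  All elements met. The burden passes to the operator.
Stage III.2 (operator, the preponderance of the evidence, weight exceeds 52): (k) 50 ≤ 52 — fails; (l) 51 ≤ 52 — fails.
  Not every element is met, so the operator fails to carry Stage III.2.
The subscriber prevails on this issue.
Per-issue: Issue I → subscriber; Issue II → subscriber; Issue III → subscriber. The subscriber must prevail on every issue; overall, the subscriber prevails.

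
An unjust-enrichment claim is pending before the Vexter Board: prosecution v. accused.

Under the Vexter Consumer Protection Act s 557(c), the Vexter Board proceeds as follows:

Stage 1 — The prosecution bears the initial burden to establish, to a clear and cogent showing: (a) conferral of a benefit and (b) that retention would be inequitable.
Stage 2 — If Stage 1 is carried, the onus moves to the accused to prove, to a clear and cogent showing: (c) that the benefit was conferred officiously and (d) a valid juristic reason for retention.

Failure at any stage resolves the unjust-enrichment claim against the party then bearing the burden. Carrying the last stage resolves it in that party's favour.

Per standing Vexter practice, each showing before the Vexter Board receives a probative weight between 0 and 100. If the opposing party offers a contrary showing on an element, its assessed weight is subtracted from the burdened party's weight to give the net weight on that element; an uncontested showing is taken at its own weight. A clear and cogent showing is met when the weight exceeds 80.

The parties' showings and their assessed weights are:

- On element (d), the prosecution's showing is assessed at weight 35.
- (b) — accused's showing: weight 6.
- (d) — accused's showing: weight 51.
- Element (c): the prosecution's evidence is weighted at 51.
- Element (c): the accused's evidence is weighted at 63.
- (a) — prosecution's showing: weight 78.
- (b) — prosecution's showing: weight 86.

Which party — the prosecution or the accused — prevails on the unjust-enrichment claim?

accused

Stage 1 — burden on prosecution; standard: a clear and cogent showing (weight exceeds 80).
    (a): 78 ≤ 80 [not met]
    (b): 86 − 6 = 80 ≤ 80 [not met]
  The prosecution does not carry Stage 1.
The analysis ends at Stage 1; the accused prevails.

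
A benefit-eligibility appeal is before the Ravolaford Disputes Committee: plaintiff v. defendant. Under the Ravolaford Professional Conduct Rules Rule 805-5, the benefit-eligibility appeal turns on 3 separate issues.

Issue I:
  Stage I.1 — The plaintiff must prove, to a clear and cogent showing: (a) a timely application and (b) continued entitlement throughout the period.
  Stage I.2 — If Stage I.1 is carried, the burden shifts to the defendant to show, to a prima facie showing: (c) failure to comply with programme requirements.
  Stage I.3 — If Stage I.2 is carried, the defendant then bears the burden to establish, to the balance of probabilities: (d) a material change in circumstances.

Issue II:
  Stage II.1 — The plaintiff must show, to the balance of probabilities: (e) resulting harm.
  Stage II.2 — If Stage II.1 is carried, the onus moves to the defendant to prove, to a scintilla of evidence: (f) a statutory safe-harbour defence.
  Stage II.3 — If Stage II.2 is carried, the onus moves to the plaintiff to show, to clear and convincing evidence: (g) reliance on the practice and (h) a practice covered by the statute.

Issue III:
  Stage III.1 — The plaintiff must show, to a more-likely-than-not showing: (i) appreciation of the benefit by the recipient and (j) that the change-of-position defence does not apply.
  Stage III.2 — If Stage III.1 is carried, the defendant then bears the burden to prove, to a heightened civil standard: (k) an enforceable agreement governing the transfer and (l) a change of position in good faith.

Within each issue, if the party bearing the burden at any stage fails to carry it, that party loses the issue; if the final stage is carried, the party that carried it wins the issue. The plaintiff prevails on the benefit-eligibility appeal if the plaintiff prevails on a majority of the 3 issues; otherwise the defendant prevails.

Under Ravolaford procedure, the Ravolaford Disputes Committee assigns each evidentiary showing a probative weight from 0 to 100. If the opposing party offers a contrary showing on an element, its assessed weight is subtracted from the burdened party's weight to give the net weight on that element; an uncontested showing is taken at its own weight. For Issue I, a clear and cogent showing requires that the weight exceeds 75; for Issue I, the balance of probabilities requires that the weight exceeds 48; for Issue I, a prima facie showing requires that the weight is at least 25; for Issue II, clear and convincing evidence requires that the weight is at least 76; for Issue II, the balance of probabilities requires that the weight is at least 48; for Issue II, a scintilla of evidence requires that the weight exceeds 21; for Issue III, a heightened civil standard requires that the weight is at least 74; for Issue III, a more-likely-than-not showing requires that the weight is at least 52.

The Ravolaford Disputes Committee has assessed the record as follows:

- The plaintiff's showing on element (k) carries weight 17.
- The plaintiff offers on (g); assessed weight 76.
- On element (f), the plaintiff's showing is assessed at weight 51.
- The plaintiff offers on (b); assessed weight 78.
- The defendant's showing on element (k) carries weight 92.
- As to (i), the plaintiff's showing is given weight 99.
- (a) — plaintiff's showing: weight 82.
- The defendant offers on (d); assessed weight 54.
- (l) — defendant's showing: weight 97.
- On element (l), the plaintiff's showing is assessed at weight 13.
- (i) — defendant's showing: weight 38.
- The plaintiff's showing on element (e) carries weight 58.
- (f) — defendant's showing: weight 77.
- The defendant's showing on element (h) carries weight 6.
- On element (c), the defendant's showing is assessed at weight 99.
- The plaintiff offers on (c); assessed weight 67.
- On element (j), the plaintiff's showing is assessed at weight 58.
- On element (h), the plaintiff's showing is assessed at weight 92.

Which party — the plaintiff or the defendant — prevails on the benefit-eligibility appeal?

— Issue I —
At Stage I.1 the plaintiff must meet a clear and cogent showing (weight exceeds 75): on (a) the weight is 82, which does exceed 75, so (a) meets the standard; on (b) the weight is 78, > 75, so (b) meets the standard.
  Stage I.1 carried; the burden shifts to the defendant.
At Stage I.2 the defendant must meet a prima facie showing (weight is at least 25): on (c) the weight is 99 less the opposing 67 gives net 32, ≥ 25, so (c) meets the standard.
  Stage I.2 is satisfied; the defendant continues to bear the burden.
At Stage I.3 the defendant must meet the balance of probabilities (weight exceeds 48): on (d) the weight is 54, > 48, so (d) meets the standard.
  The defendant carries the last stage.
All stages carried — the defendant prevails on this issue.
— Issue II —
Stage II.1 (plaintiff, the balance of probabilities, weight is at least 48): (e) 58 ≥ 48 — meets.
  Stage II.1 carried; the burden shifts to the defendant.
Stage II.2 (defendant, a scintilla of evidence, weight exceeds 21): (f) net 77−51=26 > 21 — meets.
  Stage II.2 is satisfied; the onus moves to the plaintiff.
Stage II.3 (plaintiff, clear and convincing evidence, weight is at least 76): (g) 76 ≥ 76 — meets; (h) net 92−6=86 ≥ 76 — meets.
  Stage II.3 carried; the final stage is satisfied.
Every stage carried; the plaintiff prevails on this issue.
— Issue III —
Stage III.1 (plaintiff, a more-likely-than-not showing, weight is at least 52): (i) net 99−38=61 ≥ 52 — meets; (j) 58 ≥ 52 — meets.
  All elements met. The burden passes to the defendant.
Stage III.2 (defendant, a heightened civil standard, weight is at least 74): (k) net 92−17=75 ≥ 74 — meets; (l) net 97−13=84 ≥ 74 — meets.
  The defendant carries the last stage.
With every stage satisfied, the defendant prevails on this issue.
Per-issue: Issue I → defendant; Issue II → plaintiff; Issue III → defendant. The plaintiff must prevail on a majority of issues; overall, the defendant prevails.

defendant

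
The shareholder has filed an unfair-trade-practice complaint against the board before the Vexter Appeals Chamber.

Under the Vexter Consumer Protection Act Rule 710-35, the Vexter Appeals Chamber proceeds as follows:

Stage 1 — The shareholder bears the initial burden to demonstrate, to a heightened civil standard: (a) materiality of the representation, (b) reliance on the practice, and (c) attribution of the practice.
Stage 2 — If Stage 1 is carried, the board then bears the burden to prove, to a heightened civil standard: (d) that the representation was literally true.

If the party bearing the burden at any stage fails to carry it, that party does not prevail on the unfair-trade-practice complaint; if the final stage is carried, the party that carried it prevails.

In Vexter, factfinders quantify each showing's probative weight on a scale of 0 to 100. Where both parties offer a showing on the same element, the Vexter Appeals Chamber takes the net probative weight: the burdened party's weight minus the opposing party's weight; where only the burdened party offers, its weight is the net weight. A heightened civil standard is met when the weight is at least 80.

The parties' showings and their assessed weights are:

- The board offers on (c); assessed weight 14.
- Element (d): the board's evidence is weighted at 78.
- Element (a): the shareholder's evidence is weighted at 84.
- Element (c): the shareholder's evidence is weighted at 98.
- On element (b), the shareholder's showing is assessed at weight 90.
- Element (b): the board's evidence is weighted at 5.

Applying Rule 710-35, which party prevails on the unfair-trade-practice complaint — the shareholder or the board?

Stage 1 — burden on shareholder; standard: a heightened civil standard (weight is at least 80).
    (a): 84 ≥ 80 [met]
    (b): 90 − 5 = 85 ≥ 80 [met]
    (c): 98 − 14 = 84 ≥ 80 [met]
  All elements met. The burden passes to the board.
Stage 2 — burden on board; standard: a heightened civil standard (weight is at least 80).
    (d): 78 < 80 [not met]
  Not every element is met, so the board fails to carry Stage 2.
So the shareholder prevails.

shareholder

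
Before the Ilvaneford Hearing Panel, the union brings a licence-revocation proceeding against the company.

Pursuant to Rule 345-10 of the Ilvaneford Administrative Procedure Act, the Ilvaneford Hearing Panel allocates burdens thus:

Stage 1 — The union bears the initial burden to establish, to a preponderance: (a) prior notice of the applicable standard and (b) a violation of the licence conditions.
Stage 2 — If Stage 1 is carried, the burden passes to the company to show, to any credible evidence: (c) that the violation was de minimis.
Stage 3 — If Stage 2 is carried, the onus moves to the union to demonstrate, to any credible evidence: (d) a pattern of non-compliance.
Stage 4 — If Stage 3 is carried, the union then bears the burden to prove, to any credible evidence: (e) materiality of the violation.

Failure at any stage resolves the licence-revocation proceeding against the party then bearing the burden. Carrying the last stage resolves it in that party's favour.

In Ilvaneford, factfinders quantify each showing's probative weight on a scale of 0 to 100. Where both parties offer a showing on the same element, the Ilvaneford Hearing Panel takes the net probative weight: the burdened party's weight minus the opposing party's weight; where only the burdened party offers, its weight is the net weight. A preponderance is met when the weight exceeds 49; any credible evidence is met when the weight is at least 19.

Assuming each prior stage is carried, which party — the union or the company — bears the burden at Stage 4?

union

Stage 4's rule assigns the burden to the union (to any credible evidence).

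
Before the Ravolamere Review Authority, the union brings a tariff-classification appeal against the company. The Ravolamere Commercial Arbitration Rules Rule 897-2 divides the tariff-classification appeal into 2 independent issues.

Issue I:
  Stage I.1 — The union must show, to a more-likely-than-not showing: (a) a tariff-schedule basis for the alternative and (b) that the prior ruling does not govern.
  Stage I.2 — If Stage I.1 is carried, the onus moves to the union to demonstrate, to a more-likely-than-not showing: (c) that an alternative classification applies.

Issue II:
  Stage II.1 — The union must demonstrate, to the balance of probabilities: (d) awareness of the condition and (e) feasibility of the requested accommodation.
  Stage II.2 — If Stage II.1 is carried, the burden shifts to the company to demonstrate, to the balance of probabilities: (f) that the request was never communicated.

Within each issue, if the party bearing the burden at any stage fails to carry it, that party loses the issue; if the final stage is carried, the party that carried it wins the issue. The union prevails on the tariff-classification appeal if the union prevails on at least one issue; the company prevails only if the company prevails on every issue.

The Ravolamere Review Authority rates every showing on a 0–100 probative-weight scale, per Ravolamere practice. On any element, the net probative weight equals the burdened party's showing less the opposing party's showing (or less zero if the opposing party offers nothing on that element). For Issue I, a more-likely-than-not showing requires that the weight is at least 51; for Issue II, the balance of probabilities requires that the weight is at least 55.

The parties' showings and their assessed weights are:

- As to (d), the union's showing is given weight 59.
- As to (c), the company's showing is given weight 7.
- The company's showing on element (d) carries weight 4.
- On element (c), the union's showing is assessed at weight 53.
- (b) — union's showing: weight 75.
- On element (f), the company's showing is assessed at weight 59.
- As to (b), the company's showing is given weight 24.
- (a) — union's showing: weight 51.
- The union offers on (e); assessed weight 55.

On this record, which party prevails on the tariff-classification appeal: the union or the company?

company

— Issue I —
At Stage I.1 the union must meet a more-likely-than-not showing (weight is at least 51): on (a) the weight is 51, which does reach 51, so (a) meets the standard; on (b) the weight is 75 less the opposing 24 gives net 51, which does reach 51, so (b) meets the standard.
  All elements met. The union retains the burden for Stage I.2.
At Stage I.2 the union must meet a more-likely-than-not showing (weight is at least 51): on (c) the weight is 53 less the opposing 7 gives net 46, which does not reach 51, so (c) does not meet the standard.
  The union does not carry Stage I.2.
The company prevails on this issue.
— Issue II —
At Stage II.1 the union must meet the balance of probabilities (weight is at least 55): on (d) the weight is 59 less the opposing 4 gives net 55, ≥ 55, so (d) meets the standard; on (e) the weight is 55, which does reach 55, so (e) meets the standard.
  The union carries Stage II.1; the company now bears the burden.
At Stage II.2 the company must meet the balance of probabilities (weight is at least 55): on (f) the weight is 59, which does reach 55, so (f) meets the standard.
  The company carries the last stage.
With every stage satisfied, the company prevails on this issue.
Per-issue: Issue I → company; Issue II → company. The union must prevail on at least one issue; overall, the company prevails.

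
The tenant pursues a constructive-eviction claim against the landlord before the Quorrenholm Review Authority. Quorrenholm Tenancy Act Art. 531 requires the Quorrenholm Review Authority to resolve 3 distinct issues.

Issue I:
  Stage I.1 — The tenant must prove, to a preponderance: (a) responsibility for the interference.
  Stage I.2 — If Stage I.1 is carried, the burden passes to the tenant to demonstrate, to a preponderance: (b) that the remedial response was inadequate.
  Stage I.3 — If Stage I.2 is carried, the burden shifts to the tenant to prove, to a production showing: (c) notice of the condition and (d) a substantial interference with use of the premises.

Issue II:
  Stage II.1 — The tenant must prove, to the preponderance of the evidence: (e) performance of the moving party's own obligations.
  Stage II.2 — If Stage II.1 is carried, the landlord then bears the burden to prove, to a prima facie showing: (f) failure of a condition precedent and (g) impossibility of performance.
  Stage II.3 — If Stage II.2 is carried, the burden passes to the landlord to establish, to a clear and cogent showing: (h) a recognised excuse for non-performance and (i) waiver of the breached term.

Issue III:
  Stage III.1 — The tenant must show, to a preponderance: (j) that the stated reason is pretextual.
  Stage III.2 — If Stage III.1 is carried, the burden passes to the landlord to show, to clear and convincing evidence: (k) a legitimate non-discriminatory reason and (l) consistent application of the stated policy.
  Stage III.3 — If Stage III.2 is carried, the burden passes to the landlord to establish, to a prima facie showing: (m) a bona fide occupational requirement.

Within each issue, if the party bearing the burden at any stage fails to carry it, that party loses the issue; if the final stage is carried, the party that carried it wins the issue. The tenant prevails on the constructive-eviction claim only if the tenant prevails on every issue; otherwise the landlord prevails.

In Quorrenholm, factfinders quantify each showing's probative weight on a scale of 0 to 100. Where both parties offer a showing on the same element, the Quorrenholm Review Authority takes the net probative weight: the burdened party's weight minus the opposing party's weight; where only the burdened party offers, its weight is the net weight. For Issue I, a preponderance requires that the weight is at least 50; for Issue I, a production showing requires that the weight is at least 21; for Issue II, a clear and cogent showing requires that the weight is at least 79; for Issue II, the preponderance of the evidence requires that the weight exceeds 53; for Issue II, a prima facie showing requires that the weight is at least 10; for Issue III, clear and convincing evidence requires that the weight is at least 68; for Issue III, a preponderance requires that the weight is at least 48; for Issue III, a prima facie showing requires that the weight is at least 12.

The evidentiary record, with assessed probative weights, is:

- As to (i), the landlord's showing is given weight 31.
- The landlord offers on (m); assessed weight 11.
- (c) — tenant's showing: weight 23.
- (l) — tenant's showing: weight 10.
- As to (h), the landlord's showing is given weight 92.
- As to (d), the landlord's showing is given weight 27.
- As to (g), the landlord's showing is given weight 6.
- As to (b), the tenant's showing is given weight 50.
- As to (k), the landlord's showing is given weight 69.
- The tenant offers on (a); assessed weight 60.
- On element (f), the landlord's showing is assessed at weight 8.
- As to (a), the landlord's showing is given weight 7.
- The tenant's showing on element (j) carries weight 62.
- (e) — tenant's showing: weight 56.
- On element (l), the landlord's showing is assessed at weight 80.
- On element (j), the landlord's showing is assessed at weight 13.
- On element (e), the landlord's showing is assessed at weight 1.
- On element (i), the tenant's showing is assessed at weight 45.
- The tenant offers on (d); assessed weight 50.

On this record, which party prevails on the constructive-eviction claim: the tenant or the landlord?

tenant

— Issue I —
Stage I.1 (tenant, a preponderance, weight is at least 50): (a) net 60−7=53 ≥ 50 — meets.
  All elements met. The tenant retains the burden for Stage I.2.
Stage I.2 (tenant, a preponderance, weight is at least 50): (b) 50 ≥ 50 — meets.
  All elements met. The tenant retains the burden for Stage I.3.
Stage I.3 (tenant, a production showing, weight is at least 21): (c) 23 ≥ 21 — meets; (d) net 50−27=23 ≥ 21 — meets.
  All elements met at the final stage.
Every stage carried; the tenant prevails on this issue.
— Issue II —
Stage II.1 (tenant, the preponderance of the evidence, weight exceeds 53): (e) net 56−1=55 > 53 — meets.
  Stage II.1 carried; the burden shifts to the landlord.
Stage II.2 (landlord, a prima facie showing, weight is at least 10): (f) 8 < 10 — fails; (g) 6 < 10 — fails.
  Not every element is met, so the landlord fails to carry Stage II.2.
So the tenant prevails on this issue.
— Issue III —
Stage III.1 — burden on tenant; standard: a preponderance (weight is at least 48).
    (j): 62 − 13 = 49 ≥ 48 [met]
  The tenant carries Stage III.1; the landlord now bears the burden.
Stage III.2 — burden on landlord; standard: clear and convincing evidence (weight is at least 68).
    (k): 69 ≥ 68 [met]
    (l): 80 − 10 = 70 ≥ 68 [met]
  All elements met. The landlord retains the burden for Stage III.3.
Stage III.3 — burden on landlord; standard: a prima facie showing (weight is at least 12).
    (m): 11 < 12 [not met]
  Stage III.3 not carried; the landlord fails its burden.
The tenant prevails on this issue.
Per-issue: Issue I → tenant; Issue II → tenant; Issue III → tenant. The tenant must prevail on every issue; overall, the tenant prevails.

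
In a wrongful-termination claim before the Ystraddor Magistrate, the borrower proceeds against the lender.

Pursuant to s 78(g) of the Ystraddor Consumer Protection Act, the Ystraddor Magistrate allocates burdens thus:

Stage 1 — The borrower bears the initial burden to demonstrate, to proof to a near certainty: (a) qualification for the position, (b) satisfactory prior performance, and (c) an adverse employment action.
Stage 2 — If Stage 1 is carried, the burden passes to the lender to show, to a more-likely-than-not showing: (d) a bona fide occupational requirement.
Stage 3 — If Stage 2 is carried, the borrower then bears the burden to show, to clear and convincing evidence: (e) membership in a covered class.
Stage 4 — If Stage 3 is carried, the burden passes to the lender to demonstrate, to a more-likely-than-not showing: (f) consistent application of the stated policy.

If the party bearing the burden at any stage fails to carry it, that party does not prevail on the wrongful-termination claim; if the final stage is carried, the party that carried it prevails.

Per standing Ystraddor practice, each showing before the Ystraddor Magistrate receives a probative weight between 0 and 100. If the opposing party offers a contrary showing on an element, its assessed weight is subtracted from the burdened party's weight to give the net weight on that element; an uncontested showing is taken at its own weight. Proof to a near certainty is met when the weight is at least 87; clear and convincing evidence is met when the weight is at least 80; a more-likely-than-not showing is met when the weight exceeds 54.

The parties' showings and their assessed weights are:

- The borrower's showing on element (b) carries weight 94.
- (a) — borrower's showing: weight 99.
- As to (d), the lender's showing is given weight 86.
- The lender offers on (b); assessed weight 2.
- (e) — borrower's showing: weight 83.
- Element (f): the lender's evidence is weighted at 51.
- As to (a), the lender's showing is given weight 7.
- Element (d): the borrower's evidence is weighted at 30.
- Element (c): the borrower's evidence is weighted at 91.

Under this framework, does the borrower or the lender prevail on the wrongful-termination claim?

borrower

Stage 1 — burden on borrower; standard: proof to a near certainty (weight is at least 87).
    (a): 99 − 7 = 92 ≥ 87 [met]
    (b): 94 − 2 = 92 ≥ 87 [met]
    (c): 91 ≥ 87 [met]
  The borrower carries Stage 1; the lender now bears the burden.
Stage 2 — burden on lender; standard: a more-likely-than-not showing (weight exceeds 54).
    (d): 86 − 30 = 56 > 54 [met]
  The lender carries Stage 2; the borrower now bears the burden.
Stage 3 — burden on borrower; standard: clear and convincing evidence (weight is at least 80).
    (e): 83 ≥ 80 [met]
  All elements met. The burden passes to the lender.
Stage 4 — burden on lender; standard: a more-likely-than-not showing (weight exceeds 54).
    (f): 51 ≤ 54 [not met]
  The lender does not carry Stage 4.
The analysis ends at Stage 4; the borrower prevails.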